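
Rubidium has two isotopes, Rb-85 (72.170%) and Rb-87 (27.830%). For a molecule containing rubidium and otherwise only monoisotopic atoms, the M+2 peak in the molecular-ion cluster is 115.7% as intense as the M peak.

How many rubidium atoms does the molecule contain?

With n Rb atoms, P(M+2)/P(M) = C(n,1)·p^(n−1)q / p^n = n·q/p = n · 0.27830/0.72170.
n = 1.157 × 0.72170/0.27830 = 3.00 ≈ 3

3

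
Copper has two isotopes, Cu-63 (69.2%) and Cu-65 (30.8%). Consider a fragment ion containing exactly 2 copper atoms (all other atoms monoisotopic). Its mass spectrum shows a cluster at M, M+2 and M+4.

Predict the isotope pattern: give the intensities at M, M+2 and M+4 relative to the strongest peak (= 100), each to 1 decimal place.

100.0 : 89.0 : 19.8

Expanding (0.692 + 0.308)^2:
P(M) = 0.692^2 = 0.478864
P(M+2) = 2 × 0.692^1 × 0.308^1 = 0.426272
P(M+4) = 0.308^2 = 0.094864
The M peak is largest (0.478864); scaling to 100 gives 100.0 : 89.0 : 19.8.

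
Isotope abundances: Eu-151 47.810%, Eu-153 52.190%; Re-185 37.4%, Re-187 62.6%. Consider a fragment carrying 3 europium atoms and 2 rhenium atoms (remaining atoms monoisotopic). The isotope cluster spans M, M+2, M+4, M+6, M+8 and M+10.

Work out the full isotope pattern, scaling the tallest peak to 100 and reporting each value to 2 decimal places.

4.46 : 29.51 : 77.26 : 100.00 : 64.03 : 16.24

Europium pattern (n=3): 0.10928391 : 0.3578871 : 0.39067407 : 0.14215492
Rhenium pattern (n=2): 0.139876 : 0.468248 : 0.391876
Convolve the two distributions (both contribute in 2-u steps):
  M: 0.10928391×0.139876 = 0.015286
  M+2: 0.10928391×0.468248 + 0.3578871×0.139876 = 0.101232
  M+4: 0.10928391×0.391876 + 0.3578871×0.468248 + 0.39067407×0.139876 = 0.265052
  M+6: 0.3578871×0.391876 + 0.39067407×0.468248 + 0.14215492×0.139876 = 0.343064
  M+8: 0.39067407×0.391876 + 0.14215492×0.468248 = 0.219660
  M+10: 0.14215492×0.391876 = 0.055707
Scale to base peak (0.343064) = 100: 4.46 : 29.51 : 77.26 : 100.00 : 64.03 : 16.24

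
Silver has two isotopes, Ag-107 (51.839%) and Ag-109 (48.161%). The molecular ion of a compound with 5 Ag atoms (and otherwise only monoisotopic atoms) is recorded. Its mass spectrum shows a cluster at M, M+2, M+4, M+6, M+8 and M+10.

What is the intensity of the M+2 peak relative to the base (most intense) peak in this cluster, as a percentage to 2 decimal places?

53.82%

(0.51839 + 0.48161)^5 gives M 0.0374, M+2 0.1739, M+4 0.3231, M+6 0.3002, M+8 0.1394, M+10 0.0259; the largest is M+4.
P(M+4) = C(5,2) × 0.51839^3 × 0.48161^2 = 10 × 0.13930601 × 0.23194819 = 0.323118 (base)
P(M+2) = C(5,1) × 0.51839^4 × 0.48161^1 = 5 × 0.07221484 × 0.48161 = 0.173897
Relative intensity = 0.173897 / 0.323118 × 100 = 53.82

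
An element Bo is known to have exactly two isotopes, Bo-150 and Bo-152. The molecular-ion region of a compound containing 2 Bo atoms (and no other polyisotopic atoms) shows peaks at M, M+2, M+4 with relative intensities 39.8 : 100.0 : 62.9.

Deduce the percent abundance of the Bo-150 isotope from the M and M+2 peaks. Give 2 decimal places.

Write p for the Bo-150 fraction. I(M+2)/I(M) = [C(2,1)·p^1·(1−p)] / p^2 = 2·(1−p)/p = 100.0/39.8 = 2.5126
(1−p)/p = 2.5126/2 = 1.2563  ⇒  p = 1/(1 + 1.2563) = 0.4432
Bo-150: 44.32%, Bo-152: 55.68%.

44.32%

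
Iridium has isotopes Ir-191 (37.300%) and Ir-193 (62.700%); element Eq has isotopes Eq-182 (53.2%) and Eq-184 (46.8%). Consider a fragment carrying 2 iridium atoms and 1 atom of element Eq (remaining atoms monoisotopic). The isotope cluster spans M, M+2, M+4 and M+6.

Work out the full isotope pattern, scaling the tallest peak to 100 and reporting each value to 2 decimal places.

Iridium pattern (n=2): 0.139129 : 0.467742 : 0.393129
Element Eq pattern (n=1): 0.5320 : 0.4680
Convolve the two distributions (both contribute in 2-u steps):
  M: 0.139129×0.5320 = 0.074017
  M+2: 0.139129×0.4680 + 0.467742×0.5320 = 0.313951
  M+4: 0.467742×0.4680 + 0.393129×0.5320 = 0.428048
  M+6: 0.393129×0.4680 = 0.183984
Scale to base peak (0.428048) = 100: 17.29 : 73.34 : 100.00 : 42.98

17.29 : 73.34 : 100.00 : 42.98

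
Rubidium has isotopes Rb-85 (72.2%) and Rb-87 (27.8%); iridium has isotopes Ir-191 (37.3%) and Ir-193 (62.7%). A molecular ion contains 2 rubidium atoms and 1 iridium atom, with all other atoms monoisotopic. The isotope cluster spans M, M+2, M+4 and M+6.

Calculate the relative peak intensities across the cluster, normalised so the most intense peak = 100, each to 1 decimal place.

40.8 : 100.0 : 58.9 : 10.2

Rubidium pattern (n=2): 0.521284 : 0.401432 : 0.077284
Iridium pattern (n=1): 0.3730 : 0.6270
Convolve the two distributions (both contribute in 2-u steps):
  M: 0.521284×0.3730 = 0.194439
  M+2: 0.521284×0.6270 + 0.401432×0.3730 = 0.476579
  M+4: 0.401432×0.6270 + 0.077284×0.3730 = 0.280525
  M+6: 0.077284×0.6270 = 0.048457
Scale to base peak (0.476579) = 100: 40.8 : 100.0 : 58.9 : 10.2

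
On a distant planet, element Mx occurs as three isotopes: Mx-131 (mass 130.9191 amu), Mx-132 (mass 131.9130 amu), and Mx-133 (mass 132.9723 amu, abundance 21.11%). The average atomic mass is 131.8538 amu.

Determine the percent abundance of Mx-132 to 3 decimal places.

The remaining 78.89% is split between Mx-131 (fraction x) and Mx-132 (fraction 0.7889 − x).
Substituting: 130.9191x + 131.9130(0.7889 − x) = 103.78334747
(130.9191 − 131.9130)x = -0.28281823  ⇒  x = 0.28455, y = 0.50435
Mx-131: 28.455%, Mx-132: 50.435%.

50.435%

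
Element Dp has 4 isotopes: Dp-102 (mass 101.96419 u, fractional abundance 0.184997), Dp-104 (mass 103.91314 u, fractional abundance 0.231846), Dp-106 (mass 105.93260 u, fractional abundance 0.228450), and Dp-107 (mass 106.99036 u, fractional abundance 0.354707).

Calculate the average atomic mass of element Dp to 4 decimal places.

The abundance-weighted mean is 0.184997 × 101.96419 + 0.231846 × 103.91314 + 0.228450 × 105.93260 + 0.354707 × 106.99036
= 18.863069 + 24.091846 + 24.200302 + 37.950230 = 105.105447 u

105.1054 u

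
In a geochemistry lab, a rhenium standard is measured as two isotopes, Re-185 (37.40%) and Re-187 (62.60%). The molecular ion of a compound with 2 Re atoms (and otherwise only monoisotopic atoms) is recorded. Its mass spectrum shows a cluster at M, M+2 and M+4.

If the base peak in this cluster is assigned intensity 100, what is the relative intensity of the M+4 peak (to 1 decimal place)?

83.7

Term probabilities: M 0.1399, M+2 0.4682, M+4 0.3919. Base peak = M+2.
P(M+2) = C(2,1) × 0.3740^1 × 0.6260^1 = 2 × 0.3740 × 0.6260 = 0.468248 (base)
P(M+4) = C(2,2) × 0.3740^0 × 0.6260^2 = 1 × 1.0000 × 0.391876 = 0.391876
Relative intensity = 0.391876 / 0.468248 × 100 = 83.7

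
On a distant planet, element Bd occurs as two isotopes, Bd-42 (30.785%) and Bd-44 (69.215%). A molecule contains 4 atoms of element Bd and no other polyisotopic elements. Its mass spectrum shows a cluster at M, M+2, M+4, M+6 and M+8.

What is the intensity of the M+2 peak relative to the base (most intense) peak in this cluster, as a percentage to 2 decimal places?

19.78%

Term probabilities: M 0.0090, M+2 0.0808, M+4 0.2724, M+6 0.4083, M+8 0.2295. Base peak = M+6.
P(M+6) = C(4,3) × 0.30785^1 × 0.69215^3 = 4 × 0.30785 × 0.33158942 = 0.408319 (base)
P(M+2) = C(4,1) × 0.30785^3 × 0.69215^1 = 4 × 0.02917544 × 0.69215 = 0.080775
Relative intensity = 0.080775 / 0.408319 × 100 = 19.78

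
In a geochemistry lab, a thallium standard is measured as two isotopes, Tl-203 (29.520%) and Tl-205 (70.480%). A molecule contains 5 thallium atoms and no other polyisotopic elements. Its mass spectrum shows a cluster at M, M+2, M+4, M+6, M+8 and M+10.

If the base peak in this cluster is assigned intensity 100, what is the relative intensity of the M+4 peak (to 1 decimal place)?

35.1

Term probabilities: M 0.0022, M+2 0.0268, M+4 0.1278, M+6 0.3051, M+8 0.3642, M+10 0.1739. Base peak = M+8.
P(M+8) = C(5,4) × 0.29520^1 × 0.70480^4 = 5 × 0.2952 × 0.24675365 = 0.364208 (base)
P(M+4) = C(5,2) × 0.29520^3 × 0.70480^2 = 10 × 0.02572463 × 0.49674304 = 0.127785
Relative intensity = 0.127785 / 0.364208 × 100 = 35.1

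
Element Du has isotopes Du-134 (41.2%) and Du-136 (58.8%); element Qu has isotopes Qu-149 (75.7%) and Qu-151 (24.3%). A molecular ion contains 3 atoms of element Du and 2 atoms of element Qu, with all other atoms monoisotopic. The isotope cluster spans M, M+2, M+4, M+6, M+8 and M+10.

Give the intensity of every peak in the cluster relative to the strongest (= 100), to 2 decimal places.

11.16 : 54.94 : 100.00 : 81.13 : 27.85 : 3.34

Element Du pattern (n=3): 0.06993453 : 0.29942842 : 0.42733958 : 0.20329747
Element Qu pattern (n=2): 0.573049 : 0.367902 : 0.059049
Convolve the two distributions (both contribute in 2-u steps):
  M: 0.06993453×0.573049 = 0.040076
  M+2: 0.06993453×0.367902 + 0.29942842×0.573049 = 0.197316
  M+4: 0.06993453×0.059049 + 0.29942842×0.367902 + 0.42733958×0.573049 = 0.359176
  M+6: 0.29942842×0.059049 + 0.42733958×0.367902 + 0.20329747×0.573049 = 0.291399
  M+8: 0.42733958×0.059049 + 0.20329747×0.367902 = 0.100028
  M+10: 0.20329747×0.059049 = 0.012005
Scale to base peak (0.359176) = 100: 11.16 : 54.94 : 100.00 : 81.13 : 27.85 : 3.34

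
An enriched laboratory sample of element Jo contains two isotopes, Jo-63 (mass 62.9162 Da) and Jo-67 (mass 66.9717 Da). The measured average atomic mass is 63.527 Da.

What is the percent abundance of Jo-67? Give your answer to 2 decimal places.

With x = fraction of Jo-63 (so Jo-67 is 1 − x):
62.9162·x + 66.9717·(1 − x) = 63.527
(62.9162 − 66.9717)·x = 63.527 − 66.9717
x = -3.4447 / -4.0555 = 0.84939 → 84.94% Jo-63, 15.06% Jo-67.

15.06%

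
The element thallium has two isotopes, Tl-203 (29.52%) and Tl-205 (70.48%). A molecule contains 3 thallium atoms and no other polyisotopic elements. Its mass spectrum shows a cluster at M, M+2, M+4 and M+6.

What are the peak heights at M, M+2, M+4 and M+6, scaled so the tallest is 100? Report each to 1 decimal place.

Each Tl atom is independently Tl-203 (p = 0.2952) or Tl-205 (q = 0.7048); the cluster is the binomial expansion (p + q)^3.
P(M) = 0.2952^3 = 0.025725
P(M+2) = 3 × 0.2952^2 × 0.7048^1 = 0.184255
P(M+4) = 3 × 0.2952^1 × 0.7048^2 = 0.439916
P(M+6) = 0.7048^3 = 0.350104
The M+4 peak is largest (0.439916); scaling to 100 gives 5.8 : 41.9 : 100.0 : 79.6.

5.8 : 41.9 : 100.0 : 79.6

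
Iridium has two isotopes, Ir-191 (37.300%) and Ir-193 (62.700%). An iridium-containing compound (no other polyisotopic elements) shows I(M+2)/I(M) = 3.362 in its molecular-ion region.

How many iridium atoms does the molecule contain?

The M+2/M ratio from n Ir atoms is n · q/p = n · 0.62700/0.37300.
n = 3.362 × 0.37300/0.62700 = 2.00 ≈ 2

2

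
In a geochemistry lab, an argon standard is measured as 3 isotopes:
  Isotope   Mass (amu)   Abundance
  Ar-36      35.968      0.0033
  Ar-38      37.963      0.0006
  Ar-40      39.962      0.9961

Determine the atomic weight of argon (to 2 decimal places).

39.95 amu

Weight each isotope mass by its fractional abundance: 0.0033 × 35.968 + 0.0006 × 37.963 + 0.9961 × 39.962
= 0.1187 + 0.0228 + 39.8061 = 39.9476 amu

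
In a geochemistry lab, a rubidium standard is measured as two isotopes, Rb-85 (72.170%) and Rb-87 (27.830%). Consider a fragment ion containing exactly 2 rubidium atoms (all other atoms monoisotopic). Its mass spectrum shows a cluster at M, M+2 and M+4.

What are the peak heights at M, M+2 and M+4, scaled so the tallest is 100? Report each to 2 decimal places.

100.00 : 77.12 : 14.87

The 2 Rb atoms are independent, so intensities follow the terms of (0.72170 + 0.27830)^2.
P(M) = 0.72170^2 = 0.520851
P(M+2) = 2 × 0.72170^1 × 0.27830^1 = 0.401698
P(M+4) = 0.27830^2 = 0.077451
The M peak is largest (0.520851); scaling to 100 gives 100.00 : 77.12 : 14.87.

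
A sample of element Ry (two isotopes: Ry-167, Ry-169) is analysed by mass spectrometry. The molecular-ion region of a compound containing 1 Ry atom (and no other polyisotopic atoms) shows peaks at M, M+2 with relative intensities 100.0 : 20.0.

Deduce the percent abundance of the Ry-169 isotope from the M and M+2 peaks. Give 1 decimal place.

Write p for the Ry-167 fraction. I(M+2)/I(M) = [C(1,1)·p^0·(1−p)] / p^1 = 1·(1−p)/p = 20.0/100.0 = 0.2000
(1−p)/p = 0.2000/1 = 0.2000  ⇒  p = 1/(1 + 0.2000) = 0.8333
Ry-167: 83.3%, Ry-169: 16.7%.

16.7%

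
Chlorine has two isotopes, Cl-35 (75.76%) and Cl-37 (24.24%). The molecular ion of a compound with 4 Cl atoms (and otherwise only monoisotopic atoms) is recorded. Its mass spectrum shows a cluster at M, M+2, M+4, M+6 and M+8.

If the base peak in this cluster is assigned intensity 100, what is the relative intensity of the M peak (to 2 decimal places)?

78.14

Binomial terms of (0.7576 + 0.2424)^4: M 0.3294, M+2 0.4216, M+4 0.2023, M+6 0.0432, M+8 0.0035 → M+2 is the base peak.
P(M+2) = C(4,1) × 0.7576^3 × 0.2424^1 = 4 × 0.4348304 × 0.2424 = 0.421612 (base)
P(M) = C(4,0) × 0.7576^4 × 0.2424^0 = 1 × 0.32942751 × 1.0000 = 0.329428
Relative intensity = 0.329428 / 0.421612 × 100 = 78.14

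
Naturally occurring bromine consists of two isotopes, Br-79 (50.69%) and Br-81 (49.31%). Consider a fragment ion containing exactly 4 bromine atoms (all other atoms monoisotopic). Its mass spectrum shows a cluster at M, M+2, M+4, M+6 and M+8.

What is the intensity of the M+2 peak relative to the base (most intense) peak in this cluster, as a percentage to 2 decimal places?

(0.5069 + 0.4931)^4 gives M 0.0660, M+2 0.2569, M+4 0.3749, M+6 0.2431, M+8 0.0591; the largest is M+4.
P(M+4) = C(4,2) × 0.5069^2 × 0.4931^2 = 6 × 0.25694761 × 0.24314761 = 0.374857 (base)
P(M+2) = C(4,1) × 0.5069^3 × 0.4931^1 = 4 × 0.13024674 × 0.4931 = 0.256899
Relative intensity = 0.256899 / 0.374857 × 100 = 68.53

68.53%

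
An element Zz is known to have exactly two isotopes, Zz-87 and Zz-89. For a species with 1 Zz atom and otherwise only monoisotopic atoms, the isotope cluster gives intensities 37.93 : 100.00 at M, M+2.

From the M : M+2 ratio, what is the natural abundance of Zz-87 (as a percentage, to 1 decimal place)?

27.5%

Write p for the Zz-87 fraction. I(M+2)/I(M) = [C(1,1)·p^0·(1−p)] / p^1 = 1·(1−p)/p = 100.00/37.93 = 2.6364
(1−p)/p = 2.6364/1 = 2.6364  ⇒  p = 1/(1 + 2.6364) = 0.2750
Zz-87: 27.5%, Zz-89: 72.5%.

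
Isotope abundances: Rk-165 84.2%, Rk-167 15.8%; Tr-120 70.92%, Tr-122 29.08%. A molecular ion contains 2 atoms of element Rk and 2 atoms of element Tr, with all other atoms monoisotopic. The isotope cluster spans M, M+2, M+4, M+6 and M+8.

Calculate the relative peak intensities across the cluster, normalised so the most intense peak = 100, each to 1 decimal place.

Element Rk pattern (n=2): 0.708964 : 0.266072 : 0.024964
Element Tr pattern (n=2): 0.50296464 : 0.41247072 : 0.08456464
Convolve the two distributions (both contribute in 2-u steps):
  M: 0.708964×0.50296464 = 0.356584
  M+2: 0.708964×0.41247072 + 0.266072×0.50296464 = 0.426252
  M+4: 0.708964×0.08456464 + 0.266072×0.41247072 + 0.024964×0.50296464 = 0.182256
  M+6: 0.266072×0.08456464 + 0.024964×0.41247072 = 0.032797
  M+8: 0.024964×0.08456464 = 0.002111
Scale to base peak (0.426252) = 100: 83.7 : 100.0 : 42.8 : 7.7 : 0.5

83.7 : 100.0 : 42.8 : 7.7 : 0.5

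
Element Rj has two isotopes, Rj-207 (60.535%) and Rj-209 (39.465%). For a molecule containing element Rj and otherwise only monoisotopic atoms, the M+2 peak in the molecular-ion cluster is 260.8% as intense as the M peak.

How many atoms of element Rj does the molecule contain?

4

With n Rj atoms, P(M+2)/P(M) = C(n,1)·p^(n−1)q / p^n = n·q/p = n · 0.39465/0.60535.
n = 2.608 × 0.60535/0.39465 = 4.00 ≈ 4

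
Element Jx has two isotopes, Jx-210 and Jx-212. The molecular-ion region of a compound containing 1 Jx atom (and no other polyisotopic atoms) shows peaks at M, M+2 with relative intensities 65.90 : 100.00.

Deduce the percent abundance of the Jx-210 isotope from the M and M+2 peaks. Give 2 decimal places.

39.72%

If p is the fraction of Jx that is Jx-210, then I(M+2)/I(M) = [C(1,1)·p^0·(1−p)] / p^1 = 1·(1−p)/p = 100.00/65.90 = 1.5175
(1−p)/p = 1.5175/1 = 1.5175  ⇒  p = 1/(1 + 1.5175) = 0.3972
Jx-210: 39.72%, Jx-212: 60.28%.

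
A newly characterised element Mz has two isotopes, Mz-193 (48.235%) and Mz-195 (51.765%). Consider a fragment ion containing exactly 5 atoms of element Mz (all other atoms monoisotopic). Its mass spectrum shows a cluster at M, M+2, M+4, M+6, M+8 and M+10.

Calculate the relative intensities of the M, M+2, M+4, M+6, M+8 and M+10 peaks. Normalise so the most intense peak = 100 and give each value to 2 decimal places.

The 5 Mz atoms are independent, so intensities follow the terms of (0.48235 + 0.51765)^5.
P(M) = 0.48235^5 = 0.026110
P(M+2) = 5 × 0.48235^4 × 0.51765^1 = 0.140106
P(M+4) = 10 × 0.48235^3 × 0.51765^2 = 0.300718
P(M+6) = 10 × 0.48235^2 × 0.51765^3 = 0.322725
P(M+8) = 5 × 0.48235^1 × 0.51765^4 = 0.173172
P(M+10) = 0.51765^5 = 0.037169
The M+6 peak is largest (0.322725); scaling to 100 gives 8.09 : 43.41 : 93.18 : 100.00 : 53.66 : 11.52.

8.09 : 43.41 : 93.18 : 100.00 : 53.66 : 11.52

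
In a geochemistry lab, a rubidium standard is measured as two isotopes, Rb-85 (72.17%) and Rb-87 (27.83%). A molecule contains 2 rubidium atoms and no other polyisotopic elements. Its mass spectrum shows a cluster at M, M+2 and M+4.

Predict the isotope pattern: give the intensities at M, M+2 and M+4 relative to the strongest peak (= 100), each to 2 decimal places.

Each Rb atom is independently Rb-85 (p = 0.7217) or Rb-87 (q = 0.2783); the cluster is the binomial expansion (p + q)^2.
P(M) = 0.7217^2 = 0.520851
P(M+2) = 2 × 0.7217^1 × 0.2783^1 = 0.401698
P(M+4) = 0.2783^2 = 0.077451
The M peak is largest (0.520851); scaling to 100 gives 100.00 : 77.12 : 14.87.

100.00 : 77.12 : 14.87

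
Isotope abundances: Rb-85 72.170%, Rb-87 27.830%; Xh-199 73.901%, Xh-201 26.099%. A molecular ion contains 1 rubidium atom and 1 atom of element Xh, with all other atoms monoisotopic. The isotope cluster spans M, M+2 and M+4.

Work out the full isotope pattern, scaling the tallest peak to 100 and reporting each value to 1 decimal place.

100.0 : 73.9 : 13.6

Rubidium pattern (n=1): 0.7217 : 0.2783
Element Xh pattern (n=1): 0.73901 : 0.26099
Convolve the two distributions (both contribute in 2-u steps):
  M: 0.7217×0.73901 = 0.533344
  M+2: 0.7217×0.26099 + 0.2783×0.73901 = 0.394023
  M+4: 0.2783×0.26099 = 0.072634
Scale to base peak (0.533344) = 100: 100.0 : 73.9 : 13.6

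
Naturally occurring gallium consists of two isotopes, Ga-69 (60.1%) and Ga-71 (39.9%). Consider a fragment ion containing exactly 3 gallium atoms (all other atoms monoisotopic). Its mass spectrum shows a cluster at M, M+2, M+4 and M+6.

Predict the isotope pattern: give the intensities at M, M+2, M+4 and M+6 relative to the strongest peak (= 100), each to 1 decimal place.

50.2 : 100.0 : 66.4 : 14.7

The 3 Ga atoms are independent, so intensities follow the terms of (0.601 + 0.399)^3.
P(M) = 0.601^3 = 0.217082
P(M+2) = 3 × 0.601^2 × 0.399^1 = 0.432358
P(M+4) = 3 × 0.601^1 × 0.399^2 = 0.287039
P(M+6) = 0.399^3 = 0.063521
The M+2 peak is largest (0.432358); scaling to 100 gives 50.2 : 100.0 : 66.4 : 14.7.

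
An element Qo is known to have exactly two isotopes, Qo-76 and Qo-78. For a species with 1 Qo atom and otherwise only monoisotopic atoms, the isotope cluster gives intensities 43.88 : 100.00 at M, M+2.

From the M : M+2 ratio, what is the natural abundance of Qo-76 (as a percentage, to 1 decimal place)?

If p is the fraction of Qo that is Qo-76, then I(M+2)/I(M) = [C(1,1)·p^0·(1−p)] / p^1 = 1·(1−p)/p = 100.00/43.88 = 2.2789
(1−p)/p = 2.2789/1 = 2.2789  ⇒  p = 1/(1 + 2.2789) = 0.3050
Qo-76: 30.5%, Qo-78: 69.5%.

30.5%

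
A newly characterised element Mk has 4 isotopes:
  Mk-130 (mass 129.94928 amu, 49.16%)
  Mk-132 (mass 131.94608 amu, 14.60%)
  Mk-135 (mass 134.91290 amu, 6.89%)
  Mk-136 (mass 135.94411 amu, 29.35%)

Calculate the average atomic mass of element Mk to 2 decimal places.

132.34 amu

Ar = Σ fᵢ·mᵢ = 0.4916 × 129.94928 + 0.1460 × 131.94608 + 0.0689 × 134.91290 + 0.2935 × 135.94411
= 63.883066 + 19.264128 + 9.295499 + 39.899596 = 132.342289 amu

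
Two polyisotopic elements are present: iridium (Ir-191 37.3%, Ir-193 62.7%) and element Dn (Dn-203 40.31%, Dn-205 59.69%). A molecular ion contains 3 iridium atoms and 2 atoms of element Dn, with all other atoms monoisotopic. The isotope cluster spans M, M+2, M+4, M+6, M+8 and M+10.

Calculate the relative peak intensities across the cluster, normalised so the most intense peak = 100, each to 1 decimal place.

2.4 : 19.6 : 62.6 : 100.0 : 79.8 : 25.5

Iridium pattern (n=3): 0.05189512 : 0.26170165 : 0.43991135 : 0.24649188
Element Dn pattern (n=2): 0.16248961 : 0.48122078 : 0.35628961
Convolve the two distributions (both contribute in 2-u steps):
  M: 0.05189512×0.16248961 = 0.008432
  M+2: 0.05189512×0.48122078 + 0.26170165×0.16248961 = 0.067497
  M+4: 0.05189512×0.35628961 + 0.26170165×0.48122078 + 0.43991135×0.16248961 = 0.215907
  M+6: 0.26170165×0.35628961 + 0.43991135×0.48122078 + 0.24649188×0.16248961 = 0.344988
  M+8: 0.43991135×0.35628961 + 0.24649188×0.48122078 = 0.275353
  M+10: 0.24649188×0.35628961 = 0.087822
Scale to base peak (0.344988) = 100: 2.4 : 19.6 : 62.6 : 100.0 : 79.8 : 25.5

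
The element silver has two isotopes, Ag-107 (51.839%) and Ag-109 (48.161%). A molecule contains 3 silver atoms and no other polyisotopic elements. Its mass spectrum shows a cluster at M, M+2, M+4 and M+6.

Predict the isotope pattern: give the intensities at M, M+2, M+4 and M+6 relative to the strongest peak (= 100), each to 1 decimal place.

35.9 : 100.0 : 92.9 : 28.8

Expanding (0.51839 + 0.48161)^3:
P(M) = 0.51839^3 = 0.139306
P(M+2) = 3 × 0.51839^2 × 0.48161^1 = 0.388267
P(M+4) = 3 × 0.51839^1 × 0.48161^2 = 0.360719
P(M+6) = 0.48161^3 = 0.111709
The M+2 peak is largest (0.388267); scaling to 100 gives 35.9 : 100.0 : 92.9 : 28.8.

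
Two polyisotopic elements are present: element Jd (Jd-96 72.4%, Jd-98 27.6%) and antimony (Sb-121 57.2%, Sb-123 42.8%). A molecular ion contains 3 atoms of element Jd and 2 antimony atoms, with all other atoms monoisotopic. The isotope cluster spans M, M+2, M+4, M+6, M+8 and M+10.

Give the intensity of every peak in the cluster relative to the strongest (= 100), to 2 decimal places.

36.94 : 97.52 : 100.00 : 49.80 : 12.08 : 1.15

Element Jd pattern (n=3): 0.37950342 : 0.43401773 : 0.16545427 : 0.02102458
Antimony pattern (n=2): 0.327184 : 0.489632 : 0.183184
Convolve the two distributions (both contribute in 2-u steps):
  M: 0.37950342×0.327184 = 0.124167
  M+2: 0.37950342×0.489632 + 0.43401773×0.327184 = 0.327821
  M+4: 0.37950342×0.183184 + 0.43401773×0.489632 + 0.16545427×0.327184 = 0.336162
  M+6: 0.43401773×0.183184 + 0.16545427×0.489632 + 0.02102458×0.327184 = 0.167396
  M+8: 0.16545427×0.183184 + 0.02102458×0.489632 = 0.040603
  M+10: 0.02102458×0.183184 = 0.003851
Scale to base peak (0.336162) = 100: 36.94 : 97.52 : 100.00 : 49.80 : 12.08 : 1.15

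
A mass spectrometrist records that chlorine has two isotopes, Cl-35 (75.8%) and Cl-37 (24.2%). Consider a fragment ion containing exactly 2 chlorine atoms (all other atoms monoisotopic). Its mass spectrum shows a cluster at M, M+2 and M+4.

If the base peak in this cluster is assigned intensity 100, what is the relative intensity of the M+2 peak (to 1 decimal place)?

Binomial terms of (0.758 + 0.242)^2: M 0.5746, M+2 0.3669, M+4 0.0586 → M is the base peak.
P(M) = C(2,0) × 0.758^2 × 0.242^0 = 1 × 0.574564 × 1.0000 = 0.574564 (base)
P(M+2) = C(2,1) × 0.758^1 × 0.242^1 = 2 × 0.7580 × 0.2420 = 0.366872
Relative intensity = 0.366872 / 0.574564 × 100 = 63.9

63.9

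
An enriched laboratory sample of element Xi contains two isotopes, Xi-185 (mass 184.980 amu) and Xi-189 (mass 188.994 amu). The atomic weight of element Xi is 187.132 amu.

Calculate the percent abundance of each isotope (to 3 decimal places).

Writing the weighted mean with unknown fraction x of Xi-185:
184.980·x + 188.994·(1 − x) = 187.132
(184.980 − 188.994)·x = 187.132 − 188.994
x = -1.862 / -4.014 = 0.46388 → 46.388% Xi-185, 53.612% Xi-189.

Xi-185: 46.388%, Xi-189: 53.612%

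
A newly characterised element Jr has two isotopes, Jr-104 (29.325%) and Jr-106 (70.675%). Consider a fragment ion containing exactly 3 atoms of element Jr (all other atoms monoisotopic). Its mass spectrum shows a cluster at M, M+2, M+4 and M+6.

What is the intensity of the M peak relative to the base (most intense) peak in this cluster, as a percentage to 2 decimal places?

(0.29325 + 0.70675)^3 gives M 0.0252, M+2 0.1823, M+4 0.4394, M+6 0.3530; the largest is M+4.
P(M+4) = C(3,2) × 0.29325^1 × 0.70675^2 = 3 × 0.29325 × 0.49949556 = 0.439431 (base)
P(M) = C(3,0) × 0.29325^3 × 0.70675^0 = 1 × 0.0252182 × 1.0000 = 0.025218
Relative intensity = 0.025218 / 0.439431 × 100 = 5.74

5.74%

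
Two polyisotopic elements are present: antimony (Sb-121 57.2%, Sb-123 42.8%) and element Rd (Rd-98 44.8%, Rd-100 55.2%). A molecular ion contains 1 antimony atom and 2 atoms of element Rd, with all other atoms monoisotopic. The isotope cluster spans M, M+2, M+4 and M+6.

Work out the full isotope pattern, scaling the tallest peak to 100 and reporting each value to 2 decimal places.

Antimony pattern (n=1): 0.5720 : 0.4280
Element Rd pattern (n=2): 0.200704 : 0.494592 : 0.304704
Convolve the two distributions (both contribute in 2-u steps):
  M: 0.5720×0.200704 = 0.114803
  M+2: 0.5720×0.494592 + 0.4280×0.200704 = 0.368808
  M+4: 0.5720×0.304704 + 0.4280×0.494592 = 0.385976
  M+6: 0.4280×0.304704 = 0.130413
Scale to base peak (0.385976) = 100: 29.74 : 95.55 : 100.00 : 33.79

29.74 : 95.55 : 100.00 : 33.79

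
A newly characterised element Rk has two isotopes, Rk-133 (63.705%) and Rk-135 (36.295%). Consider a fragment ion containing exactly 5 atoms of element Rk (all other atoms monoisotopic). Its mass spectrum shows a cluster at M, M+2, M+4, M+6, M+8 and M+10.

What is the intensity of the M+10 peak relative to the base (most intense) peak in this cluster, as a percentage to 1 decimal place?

1.8%

Term probabilities: M 0.1049, M+2 0.2989, M+4 0.3406, M+6 0.1940, M+8 0.0553, M+10 0.0063. Base peak = M+4.
P(M+4) = C(5,2) × 0.63705^3 × 0.36295^2 = 10 × 0.25853572 × 0.1317327 = 0.340576 (base)
P(M+10) = C(5,5) × 0.63705^0 × 0.36295^5 = 1 × 1.0000 × 0.00629845 = 0.006298
Relative intensity = 0.006298 / 0.340576 × 100 = 1.8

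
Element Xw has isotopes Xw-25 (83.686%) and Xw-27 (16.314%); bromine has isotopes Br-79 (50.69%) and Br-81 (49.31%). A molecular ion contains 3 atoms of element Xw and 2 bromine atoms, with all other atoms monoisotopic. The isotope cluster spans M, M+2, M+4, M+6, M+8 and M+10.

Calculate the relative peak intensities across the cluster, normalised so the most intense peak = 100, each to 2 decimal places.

39.52 : 100.00 : 86.87 : 30.93 : 4.83 : 0.28

Element Xw pattern (n=3): 0.58608206 : 0.34275779 : 0.06681823 : 0.00434192
Bromine pattern (n=2): 0.25694761 : 0.49990478 : 0.24314761
Convolve the two distributions (both contribute in 2-u steps):
  M: 0.58608206×0.25694761 = 0.150592
  M+2: 0.58608206×0.49990478 + 0.34275779×0.25694761 = 0.381056
  M+4: 0.58608206×0.24314761 + 0.34275779×0.49990478 + 0.06681823×0.25694761 = 0.331019
  M+6: 0.34275779×0.24314761 + 0.06681823×0.49990478 + 0.00434192×0.25694761 = 0.117859
  M+8: 0.06681823×0.24314761 + 0.00434192×0.49990478 = 0.018417
  M+10: 0.00434192×0.24314761 = 0.001056
Scale to base peak (0.381056) = 100: 39.52 : 100.00 : 86.87 : 30.93 : 4.83 : 0.28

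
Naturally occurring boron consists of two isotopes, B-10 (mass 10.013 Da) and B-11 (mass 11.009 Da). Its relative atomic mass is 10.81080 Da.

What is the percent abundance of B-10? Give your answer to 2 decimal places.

19.90%

With x = fraction of B-10 (so B-11 is 1 − x):
10.013·x + 11.009·(1 − x) = 10.81080
(10.013 − 11.009)·x = 10.81080 − 11.009
x = -0.19820 / -0.996 = 0.19900 → 19.90% B-10, 80.10% B-11.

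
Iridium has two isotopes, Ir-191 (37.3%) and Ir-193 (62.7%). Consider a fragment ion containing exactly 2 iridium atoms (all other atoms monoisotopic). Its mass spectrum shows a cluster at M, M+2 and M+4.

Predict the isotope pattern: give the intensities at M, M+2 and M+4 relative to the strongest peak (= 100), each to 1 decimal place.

29.7 : 100.0 : 84.0

The 2 Ir atoms are independent, so intensities follow the terms of (0.373 + 0.627)^2.
P(M) = 0.373^2 = 0.139129
P(M+2) = 2 × 0.373^1 × 0.627^1 = 0.467742
P(M+4) = 0.627^2 = 0.393129
The M+2 peak is largest (0.467742); scaling to 100 gives 29.7 : 100.0 : 84.0.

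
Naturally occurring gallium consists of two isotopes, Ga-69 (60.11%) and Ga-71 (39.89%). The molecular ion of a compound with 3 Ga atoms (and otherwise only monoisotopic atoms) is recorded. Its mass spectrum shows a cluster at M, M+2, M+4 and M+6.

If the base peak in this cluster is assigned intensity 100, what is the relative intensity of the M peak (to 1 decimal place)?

Term probabilities: M 0.2172, M+2 0.4324, M+4 0.2869, M+6 0.0635. Base peak = M+2.
P(M+2) = C(3,1) × 0.6011^2 × 0.3989^1 = 3 × 0.36132121 × 0.3989 = 0.432393 (base)
P(M) = C(3,0) × 0.6011^3 × 0.3989^0 = 1 × 0.21719018 × 1.0000 = 0.217190
Relative intensity = 0.217190 / 0.432393 × 100 = 50.2

50.2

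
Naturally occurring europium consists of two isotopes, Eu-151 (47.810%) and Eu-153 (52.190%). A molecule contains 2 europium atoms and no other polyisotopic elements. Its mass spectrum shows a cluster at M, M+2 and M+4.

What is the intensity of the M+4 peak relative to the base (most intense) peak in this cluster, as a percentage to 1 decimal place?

Binomial terms of (0.47810 + 0.52190)^2: M 0.2286, M+2 0.4990, M+4 0.2724 → M+2 is the base peak.
P(M+2) = C(2,1) × 0.47810^1 × 0.52190^1 = 2 × 0.4781 × 0.5219 = 0.499041 (base)
P(M+4) = C(2,2) × 0.47810^0 × 0.52190^2 = 1 × 1.0000 × 0.27237961 = 0.272380
Relative intensity = 0.272380 / 0.499041 × 100 = 54.6

54.6%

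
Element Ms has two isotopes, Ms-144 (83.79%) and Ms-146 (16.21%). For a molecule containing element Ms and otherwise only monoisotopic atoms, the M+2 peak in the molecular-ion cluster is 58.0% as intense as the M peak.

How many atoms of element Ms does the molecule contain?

For n independent Ms atoms, I(M+2)/I(M) = n · (abundance Ms-146) / (abundance Ms-144) = n · 0.1621/0.8379.
n = 0.580 × 0.8379/0.1621 = 3.00 ≈ 3

3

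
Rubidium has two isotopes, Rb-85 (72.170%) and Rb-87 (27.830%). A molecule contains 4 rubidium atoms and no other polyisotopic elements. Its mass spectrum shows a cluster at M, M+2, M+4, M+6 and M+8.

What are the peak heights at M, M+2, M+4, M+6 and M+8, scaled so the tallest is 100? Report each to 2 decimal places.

64.83 : 100.00 : 57.84 : 14.87 : 1.43

Expanding (0.72170 + 0.27830)^4:
P(M) = 0.72170^4 = 0.271286
P(M+2) = 4 × 0.72170^3 × 0.27830^1 = 0.418450
P(M+4) = 6 × 0.72170^2 × 0.27830^2 = 0.242042
P(M+6) = 4 × 0.72170^1 × 0.27830^3 = 0.062224
P(M+8) = 0.27830^4 = 0.005999
The M+2 peak is largest (0.418450); scaling to 100 gives 64.83 : 100.00 : 57.84 : 14.87 : 1.43.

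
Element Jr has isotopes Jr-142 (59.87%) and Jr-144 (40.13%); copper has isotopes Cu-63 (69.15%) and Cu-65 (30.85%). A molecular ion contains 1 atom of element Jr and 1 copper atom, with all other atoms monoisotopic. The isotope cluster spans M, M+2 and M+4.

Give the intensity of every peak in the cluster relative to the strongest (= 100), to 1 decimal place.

89.6 : 100.0 : 26.8

Element Jr pattern (n=1): 0.5987 : 0.4013
Copper pattern (n=1): 0.6915 : 0.3085
Convolve the two distributions (both contribute in 2-u steps):
  M: 0.5987×0.6915 = 0.414001
  M+2: 0.5987×0.3085 + 0.4013×0.6915 = 0.462198
  M+4: 0.4013×0.3085 = 0.123801
Scale to base peak (0.462198) = 100: 89.6 : 100.0 : 26.8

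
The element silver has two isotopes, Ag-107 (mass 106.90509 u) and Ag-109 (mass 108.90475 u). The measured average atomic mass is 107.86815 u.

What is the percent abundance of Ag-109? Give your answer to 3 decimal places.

48.161%

Let x be the fractional abundance of Ag-107; then Ag-109 has abundance 1 − x.
106.90509·x + 108.90475·(1 − x) = 107.86815
(106.90509 − 108.90475)·x = 107.86815 − 108.90475
x = -1.03660 / -1.99966 = 0.51839 → 51.839% Ag-107, 48.161% Ag-109.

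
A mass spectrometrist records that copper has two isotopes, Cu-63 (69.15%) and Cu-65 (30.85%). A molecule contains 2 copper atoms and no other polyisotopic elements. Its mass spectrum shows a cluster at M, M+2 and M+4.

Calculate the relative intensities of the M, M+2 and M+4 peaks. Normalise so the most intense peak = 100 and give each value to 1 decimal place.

100.0 : 89.2 : 19.9

Expanding (0.6915 + 0.3085)^2:
P(M) = 0.6915^2 = 0.478172
P(M+2) = 2 × 0.6915^1 × 0.3085^1 = 0.426656
P(M+4) = 0.3085^2 = 0.095172
The M peak is largest (0.478172); scaling to 100 gives 100.0 : 89.2 : 19.9.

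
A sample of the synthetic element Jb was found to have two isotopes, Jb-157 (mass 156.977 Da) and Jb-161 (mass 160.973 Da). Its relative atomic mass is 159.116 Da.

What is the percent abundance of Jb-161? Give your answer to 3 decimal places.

53.529%

With x = fraction of Jb-157 (so Jb-161 is 1 − x):
156.977·x + 160.973·(1 − x) = 159.116
(156.977 − 160.973)·x = 159.116 − 160.973
x = -1.857 / -3.996 = 0.46471 → 46.471% Jb-157, 53.529% Jb-161.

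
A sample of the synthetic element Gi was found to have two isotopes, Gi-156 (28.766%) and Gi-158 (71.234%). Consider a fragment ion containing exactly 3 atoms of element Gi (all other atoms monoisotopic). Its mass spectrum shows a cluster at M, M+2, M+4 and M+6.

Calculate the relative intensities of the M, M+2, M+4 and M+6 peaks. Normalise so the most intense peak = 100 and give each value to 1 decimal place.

5.4 : 40.4 : 100.0 : 82.5

Expanding (0.28766 + 0.71234)^3:
P(M) = 0.28766^3 = 0.023803
P(M+2) = 3 × 0.28766^2 × 0.71234^1 = 0.176835
P(M+4) = 3 × 0.28766^1 × 0.71234^2 = 0.437900
P(M+6) = 0.71234^3 = 0.361461
The M+4 peak is largest (0.437900); scaling to 100 gives 5.4 : 40.4 : 100.0 : 82.5.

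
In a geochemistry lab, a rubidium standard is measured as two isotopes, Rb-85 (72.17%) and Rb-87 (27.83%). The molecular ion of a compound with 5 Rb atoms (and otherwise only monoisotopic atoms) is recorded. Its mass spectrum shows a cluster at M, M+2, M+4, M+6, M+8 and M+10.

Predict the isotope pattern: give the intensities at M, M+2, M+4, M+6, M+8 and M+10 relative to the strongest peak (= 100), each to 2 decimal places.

51.86 : 100.00 : 77.12 : 29.74 : 5.73 : 0.44

Each Rb atom is independently Rb-85 (p = 0.7217) or Rb-87 (q = 0.2783); the cluster is the binomial expansion (p + q)^5.
P(M) = 0.7217^5 = 0.195787
P(M+2) = 5 × 0.7217^4 × 0.2783^1 = 0.377494
P(M+4) = 10 × 0.7217^3 × 0.2783^2 = 0.291136
P(M+6) = 10 × 0.7217^2 × 0.2783^3 = 0.112267
P(M+8) = 5 × 0.7217^1 × 0.2783^4 = 0.021646
P(M+10) = 0.2783^5 = 0.001669
The M+2 peak is largest (0.377494); scaling to 100 gives 51.86 : 100.00 : 77.12 : 29.74 : 5.73 : 0.44.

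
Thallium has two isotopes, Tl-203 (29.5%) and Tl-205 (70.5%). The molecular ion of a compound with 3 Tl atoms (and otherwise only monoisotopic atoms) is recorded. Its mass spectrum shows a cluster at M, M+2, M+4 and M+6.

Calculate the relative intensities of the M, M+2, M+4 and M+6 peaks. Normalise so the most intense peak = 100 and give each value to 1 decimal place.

5.8 : 41.8 : 100.0 : 79.7

The 3 Tl atoms are independent, so intensities follow the terms of (0.295 + 0.705)^3.
P(M) = 0.295^3 = 0.025672
P(M+2) = 3 × 0.295^2 × 0.705^1 = 0.184058
P(M+4) = 3 × 0.295^1 × 0.705^2 = 0.439867
P(M+6) = 0.705^3 = 0.350403
The M+4 peak is largest (0.439867); scaling to 100 gives 5.8 : 41.8 : 100.0 : 79.7.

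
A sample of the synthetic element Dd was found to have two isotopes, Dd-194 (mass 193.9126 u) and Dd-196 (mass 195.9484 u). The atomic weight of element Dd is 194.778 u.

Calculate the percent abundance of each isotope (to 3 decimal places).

Let x be the fractional abundance of Dd-194; then Dd-196 has abundance 1 − x.
193.9126·x + 195.9484·(1 − x) = 194.778
(193.9126 − 195.9484)·x = 194.778 − 195.9484
x = -1.1704 / -2.0358 = 0.57491 → 57.491% Dd-194, 42.509% Dd-196.

Dd-194: 57.491%, Dd-196: 42.509%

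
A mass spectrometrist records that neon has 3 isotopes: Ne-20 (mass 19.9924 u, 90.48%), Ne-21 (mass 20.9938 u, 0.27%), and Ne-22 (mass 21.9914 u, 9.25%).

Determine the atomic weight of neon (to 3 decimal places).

Weight each isotope mass by its fractional abundance: 0.9048 × 19.9924 + 0.0027 × 20.9938 + 0.0925 × 21.9914
= 18.08912 + 0.05668 + 2.03420 = 20.18000 u

20.180 u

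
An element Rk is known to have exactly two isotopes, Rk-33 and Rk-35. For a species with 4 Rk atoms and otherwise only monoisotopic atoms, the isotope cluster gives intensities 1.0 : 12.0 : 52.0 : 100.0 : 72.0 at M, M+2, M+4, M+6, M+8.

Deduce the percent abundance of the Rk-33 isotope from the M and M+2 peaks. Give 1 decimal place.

Write p for the Rk-33 fraction. I(M+2)/I(M) = [C(4,1)·p^3·(1−p)] / p^4 = 4·(1−p)/p = 12.0/1.0 = 12.0000
(1−p)/p = 12.0000/4 = 3.0000  ⇒  p = 1/(1 + 3.0000) = 0.2500
Rk-33: 25.0%, Rk-35: 75.0%.

25.0%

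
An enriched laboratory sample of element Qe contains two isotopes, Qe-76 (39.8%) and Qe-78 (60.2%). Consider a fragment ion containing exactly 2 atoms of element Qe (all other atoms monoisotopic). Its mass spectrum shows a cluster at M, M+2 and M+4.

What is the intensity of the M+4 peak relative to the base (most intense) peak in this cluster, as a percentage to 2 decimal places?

Term probabilities: M 0.1584, M+2 0.4792, M+4 0.3624. Base peak = M+2.
P(M+2) = C(2,1) × 0.398^1 × 0.602^1 = 2 × 0.3980 × 0.6020 = 0.479192 (base)
P(M+4) = C(2,2) × 0.398^0 × 0.602^2 = 1 × 1.0000 × 0.362404 = 0.362404
Relative intensity = 0.362404 / 0.479192 × 100 = 75.63

75.63%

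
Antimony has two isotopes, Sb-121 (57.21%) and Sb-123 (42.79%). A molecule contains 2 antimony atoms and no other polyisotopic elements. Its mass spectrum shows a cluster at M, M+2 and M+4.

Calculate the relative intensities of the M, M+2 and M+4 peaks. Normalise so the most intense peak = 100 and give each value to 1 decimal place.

Each Sb atom is independently Sb-121 (p = 0.5721) or Sb-123 (q = 0.4279); the cluster is the binomial expansion (p + q)^2.
P(M) = 0.5721^2 = 0.327298
P(M+2) = 2 × 0.5721^1 × 0.4279^1 = 0.489603
P(M+4) = 0.4279^2 = 0.183098
The M+2 peak is largest (0.489603); scaling to 100 gives 66.8 : 100.0 : 37.4.

66.8 : 100.0 : 37.4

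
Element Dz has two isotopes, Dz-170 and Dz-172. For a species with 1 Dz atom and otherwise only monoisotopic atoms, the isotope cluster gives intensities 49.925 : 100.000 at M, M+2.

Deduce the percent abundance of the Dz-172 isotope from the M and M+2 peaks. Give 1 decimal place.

Write p for the Dz-170 fraction. I(M+2)/I(M) = [C(1,1)·p^0·(1−p)] / p^1 = 1·(1−p)/p = 100.000/49.925 = 2.0030
(1−p)/p = 2.0030/1 = 2.0030  ⇒  p = 1/(1 + 2.0030) = 0.3330
Dz-170: 33.3%, Dz-172: 66.7%.

66.7%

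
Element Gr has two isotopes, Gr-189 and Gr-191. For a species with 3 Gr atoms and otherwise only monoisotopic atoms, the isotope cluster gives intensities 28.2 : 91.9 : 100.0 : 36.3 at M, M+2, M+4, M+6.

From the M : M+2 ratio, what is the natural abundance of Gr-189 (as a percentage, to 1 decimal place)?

47.9%

Write p for the Gr-189 fraction. I(M+2)/I(M) = [C(3,1)·p^2·(1−p)] / p^3 = 3·(1−p)/p = 91.9/28.2 = 3.2589
(1−p)/p = 3.2589/3 = 1.0863  ⇒  p = 1/(1 + 1.0863) = 0.4793
Gr-189: 47.9%, Gr-191: 52.1%.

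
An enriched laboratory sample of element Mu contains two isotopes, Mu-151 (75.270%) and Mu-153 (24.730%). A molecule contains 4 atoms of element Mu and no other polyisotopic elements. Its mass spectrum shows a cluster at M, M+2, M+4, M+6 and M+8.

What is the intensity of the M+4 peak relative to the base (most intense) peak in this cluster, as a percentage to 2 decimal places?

49.28%

Binomial terms of (0.75270 + 0.24730)^4: M 0.3210, M+2 0.4218, M+4 0.2079, M+6 0.0455, M+8 0.0037 → M+2 is the base peak.
P(M+2) = C(4,1) × 0.75270^3 × 0.24730^1 = 4 × 0.42644767 × 0.2473 = 0.421842 (base)
P(M+4) = C(4,2) × 0.75270^2 × 0.24730^2 = 6 × 0.56655729 × 0.06115729 = 0.207895
Relative intensity = 0.207895 / 0.421842 × 100 = 49.28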